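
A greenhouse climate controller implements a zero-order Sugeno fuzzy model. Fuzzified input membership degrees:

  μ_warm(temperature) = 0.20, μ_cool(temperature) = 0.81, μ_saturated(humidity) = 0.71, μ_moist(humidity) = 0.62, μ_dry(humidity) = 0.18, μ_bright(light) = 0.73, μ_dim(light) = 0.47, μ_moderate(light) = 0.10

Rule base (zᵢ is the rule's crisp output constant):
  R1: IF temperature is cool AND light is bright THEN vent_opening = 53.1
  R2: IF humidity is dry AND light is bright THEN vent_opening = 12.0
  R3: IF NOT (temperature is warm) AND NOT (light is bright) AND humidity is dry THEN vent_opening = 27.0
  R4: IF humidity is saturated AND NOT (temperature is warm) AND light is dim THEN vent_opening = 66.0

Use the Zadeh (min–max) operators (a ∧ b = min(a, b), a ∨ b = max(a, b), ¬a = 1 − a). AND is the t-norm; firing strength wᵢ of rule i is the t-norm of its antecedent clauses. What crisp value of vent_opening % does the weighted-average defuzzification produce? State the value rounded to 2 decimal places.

49.23

R1 (z=53.1): cool=0.81, bright=0.73; AND[min(a, b)] → w = 0.73
R2 (z=12.0): dry=0.18, bright=0.73; AND[min(a, b)] → w = 0.18
R3 (z=27.0): ¬warm=1−0.20=0.80, ¬bright=1−0.73=0.27, dry=0.18; AND[min(a, b)] → w = 0.18
R4 (z=66.0): saturated=0.71, ¬warm=1−0.20=0.80, dim=0.47; AND[min(a, b)] → w = 0.47
Weighted average = (0.73·53.1 + 0.18·12.0 + 0.18·27.0 + 0.47·66.0) / (0.73 + 0.18 + 0.18 + 0.47)
  = 76.8030 / 1.5600 = 49.23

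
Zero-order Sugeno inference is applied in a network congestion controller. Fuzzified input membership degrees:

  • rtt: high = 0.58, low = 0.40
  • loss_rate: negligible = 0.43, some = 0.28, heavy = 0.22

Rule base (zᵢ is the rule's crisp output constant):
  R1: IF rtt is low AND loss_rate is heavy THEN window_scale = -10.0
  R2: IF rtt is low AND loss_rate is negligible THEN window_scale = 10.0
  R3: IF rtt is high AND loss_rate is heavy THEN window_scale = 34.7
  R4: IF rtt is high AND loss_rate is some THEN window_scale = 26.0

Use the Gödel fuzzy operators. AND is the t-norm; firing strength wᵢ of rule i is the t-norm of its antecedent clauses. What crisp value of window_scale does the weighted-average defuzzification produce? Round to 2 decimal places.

R1 (z=-10.0): low=0.40, heavy=0.22; AND[min(a, b)] → w = 0.22
R2 (z=10.0): low=0.40, negligible=0.43; AND[min(a, b)] → w = 0.40
R3 (z=34.7): high=0.58, heavy=0.22; AND[min(a, b)] → w = 0.22
R4 (z=26.0): high=0.58, some=0.28; AND[min(a, b)] → w = 0.28
Weighted average = (0.22·-10.0 + 0.40·10.0 + 0.22·34.7 + 0.28·26.0) / (0.22 + 0.40 + 0.22 + 0.28)
  = 16.7140 / 1.1200 = 14.92

14.92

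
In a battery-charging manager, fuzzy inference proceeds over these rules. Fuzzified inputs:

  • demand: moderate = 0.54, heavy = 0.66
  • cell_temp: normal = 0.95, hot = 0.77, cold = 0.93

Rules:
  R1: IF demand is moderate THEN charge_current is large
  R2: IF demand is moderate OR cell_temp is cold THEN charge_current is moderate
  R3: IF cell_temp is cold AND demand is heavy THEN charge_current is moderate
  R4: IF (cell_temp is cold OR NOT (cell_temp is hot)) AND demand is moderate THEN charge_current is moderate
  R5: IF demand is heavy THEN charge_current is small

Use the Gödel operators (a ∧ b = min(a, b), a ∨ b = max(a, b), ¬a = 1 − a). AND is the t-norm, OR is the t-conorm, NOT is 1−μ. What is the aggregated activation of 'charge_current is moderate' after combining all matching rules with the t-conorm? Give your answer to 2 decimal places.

R1: moderate=0.54 → w = 0.54
R2: moderate=0.54, cold=0.93; OR[max(a, b)] → w = 0.93
R3: cold=0.93, heavy=0.66; AND[min(a, b)] → w = 0.66
R4: (cold=0.93 OR ¬hot=1−0.77=0.23) = 0.93; AND[min(a, b)] with moderate=0.54 → w = 0.54
R5: heavy=0.66 → w = 0.66
Rules with consequent 'moderate': {R2, R3, R4} → strengths 0.93, 0.66, 0.54
Aggregate via t-conorm [max(a, b)]: 0.93

0.93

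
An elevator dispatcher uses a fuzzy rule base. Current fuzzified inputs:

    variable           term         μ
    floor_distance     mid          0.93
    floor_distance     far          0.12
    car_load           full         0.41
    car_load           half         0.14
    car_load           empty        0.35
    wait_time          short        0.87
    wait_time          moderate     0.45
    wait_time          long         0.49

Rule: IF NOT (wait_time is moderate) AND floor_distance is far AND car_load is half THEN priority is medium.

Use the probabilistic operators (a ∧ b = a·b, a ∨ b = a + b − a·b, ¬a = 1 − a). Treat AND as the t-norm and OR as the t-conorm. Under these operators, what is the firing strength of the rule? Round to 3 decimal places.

0.009

firing strength: ¬moderate=1−0.45=0.55, far=0.12, half=0.14; AND[a·b] → w = 0.0092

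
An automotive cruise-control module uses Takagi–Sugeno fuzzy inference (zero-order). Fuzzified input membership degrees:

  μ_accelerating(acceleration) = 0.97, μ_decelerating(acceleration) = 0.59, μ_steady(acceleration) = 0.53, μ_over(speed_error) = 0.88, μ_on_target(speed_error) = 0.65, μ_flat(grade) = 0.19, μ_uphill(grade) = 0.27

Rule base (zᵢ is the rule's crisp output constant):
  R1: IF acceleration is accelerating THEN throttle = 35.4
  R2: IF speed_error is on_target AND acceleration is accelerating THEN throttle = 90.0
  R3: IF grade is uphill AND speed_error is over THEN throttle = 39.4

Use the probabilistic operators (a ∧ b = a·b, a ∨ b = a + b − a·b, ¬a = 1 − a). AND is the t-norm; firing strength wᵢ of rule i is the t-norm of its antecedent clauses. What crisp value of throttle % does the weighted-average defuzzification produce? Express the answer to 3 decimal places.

54.646

R1 (z=35.4): accelerating=0.97 → w = 0.9700
R2 (z=90.0): on_target=0.65, accelerating=0.97; AND[a·b] → w = 0.6305
R3 (z=39.4): uphill=0.27, over=0.88; AND[a·b] → w = 0.2376
Weighted average = (0.9700·35.4 + 0.6305·90.0 + 0.2376·39.4) / (0.9700 + 0.6305 + 0.2376)
  = 100.4444 / 1.8381 = 54.646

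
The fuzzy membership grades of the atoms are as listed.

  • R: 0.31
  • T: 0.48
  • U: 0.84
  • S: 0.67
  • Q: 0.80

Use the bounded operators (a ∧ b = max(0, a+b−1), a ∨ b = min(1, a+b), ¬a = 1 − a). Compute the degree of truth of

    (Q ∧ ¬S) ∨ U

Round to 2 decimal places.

0.97

¬S = 1 − 0.67 = 0.33
Q ∧ ¬S = max(0, a+b−1) on (0.80, 0.33) = 0.13
(Q ∧ ¬S) ∨ U = min(1, a+b) on (0.13, 0.84) = 0.97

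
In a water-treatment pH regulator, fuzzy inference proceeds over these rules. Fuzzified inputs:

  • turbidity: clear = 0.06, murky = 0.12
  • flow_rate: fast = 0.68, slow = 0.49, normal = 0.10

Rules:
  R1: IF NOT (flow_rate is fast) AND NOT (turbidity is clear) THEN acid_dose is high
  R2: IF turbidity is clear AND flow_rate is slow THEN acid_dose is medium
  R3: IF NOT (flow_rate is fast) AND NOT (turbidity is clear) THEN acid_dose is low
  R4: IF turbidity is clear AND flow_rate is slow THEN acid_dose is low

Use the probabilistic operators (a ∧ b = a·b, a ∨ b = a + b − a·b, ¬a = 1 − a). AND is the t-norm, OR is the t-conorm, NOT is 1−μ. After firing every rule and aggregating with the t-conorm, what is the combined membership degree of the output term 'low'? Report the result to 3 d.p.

0.321

R1: ¬fast=1−0.68=0.32, ¬clear=1−0.06=0.94; AND[a·b] → w = 0.3008
R2: clear=0.06, slow=0.49; AND[a·b] → w = 0.0294
R3: ¬fast=1−0.68=0.32, ¬clear=1−0.06=0.94; AND[a·b] → w = 0.3008
R4: clear=0.06, slow=0.49; AND[a·b] → w = 0.0294
Rules with consequent 'low': {R3, R4} → strengths 0.3008, 0.0294
Aggregate via t-conorm [a + b − a·b]: 0.3214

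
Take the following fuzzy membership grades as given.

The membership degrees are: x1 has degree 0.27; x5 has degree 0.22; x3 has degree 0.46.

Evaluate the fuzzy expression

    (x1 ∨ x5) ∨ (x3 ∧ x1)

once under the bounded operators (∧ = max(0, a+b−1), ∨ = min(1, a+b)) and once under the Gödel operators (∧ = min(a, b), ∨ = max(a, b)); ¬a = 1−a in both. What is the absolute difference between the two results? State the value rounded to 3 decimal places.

Under bounded:
  x1 ∨ x5 = min(1, a+b) on (0.27, 0.22) = 0.49
  x3 ∧ x1 = max(0, a+b−1) on (0.46, 0.27) = 0.00
  (x1 ∨ x5) ∨ (x3 ∧ x1) = min(1, a+b) on (0.49, 0.00) = 0.49
  → value = 0.4900
Under Gödel:
  x1 ∨ x5 = max(a, b) on (0.27, 0.22) = 0.27
  x3 ∧ x1 = min(a, b) on (0.46, 0.27) = 0.27
  (x1 ∨ x5) ∨ (x3 ∧ x1) = max(a, b) on (0.27, 0.27) = 0.27
  → value = 0.2700
|0.4900 − 0.2700| = 0.220

0.220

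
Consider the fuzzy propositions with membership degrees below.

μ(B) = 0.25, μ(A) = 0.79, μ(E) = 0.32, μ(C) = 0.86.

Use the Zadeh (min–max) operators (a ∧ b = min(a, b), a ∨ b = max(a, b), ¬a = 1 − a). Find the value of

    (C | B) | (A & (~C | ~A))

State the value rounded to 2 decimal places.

0.86

C | B = max(a, b) on (0.86, 0.25) = 0.86
~C = 1 − 0.86 = 0.14
~A = 1 − 0.79 = 0.21
~C | ~A = max(a, b) on (0.14, 0.21) = 0.21
A & (~C | ~A) = min(a, b) on (0.79, 0.21) = 0.21
(C | B) | (A & (~C | ~A)) = max(a, b) on (0.86, 0.21) = 0.86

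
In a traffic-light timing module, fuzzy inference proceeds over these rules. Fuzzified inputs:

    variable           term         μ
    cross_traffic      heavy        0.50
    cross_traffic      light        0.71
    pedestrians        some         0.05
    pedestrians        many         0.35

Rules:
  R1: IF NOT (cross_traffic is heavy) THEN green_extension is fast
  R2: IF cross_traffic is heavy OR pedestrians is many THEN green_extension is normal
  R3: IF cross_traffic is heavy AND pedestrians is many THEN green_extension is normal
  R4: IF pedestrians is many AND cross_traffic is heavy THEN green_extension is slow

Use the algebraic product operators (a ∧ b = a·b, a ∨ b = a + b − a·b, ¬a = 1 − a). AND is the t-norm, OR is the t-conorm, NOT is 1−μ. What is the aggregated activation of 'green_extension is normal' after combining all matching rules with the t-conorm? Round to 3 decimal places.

0.732

R1: ¬heavy=1−0.50=0.50 → w = 0.5000
R2: heavy=0.50, many=0.35; OR[a + b − a·b] → w = 0.6750
R3: heavy=0.50, many=0.35; AND[a·b] → w = 0.1750
R4: many=0.35, heavy=0.50; AND[a·b] → w = 0.1750
Rules with consequent 'normal': {R2, R3} → strengths 0.6750, 0.1750
Aggregate via t-conorm [a + b − a·b]: 0.7319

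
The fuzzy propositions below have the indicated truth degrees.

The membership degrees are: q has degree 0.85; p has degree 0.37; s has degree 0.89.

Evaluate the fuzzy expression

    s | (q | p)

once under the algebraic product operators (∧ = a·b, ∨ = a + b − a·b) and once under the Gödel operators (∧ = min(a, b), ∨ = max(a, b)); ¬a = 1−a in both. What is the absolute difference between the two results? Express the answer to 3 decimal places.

Under algebraic product:
  q | p = a + b − a·b on (0.8500, 0.3700) = 0.9055
  s | (q | p) = a + b − a·b on (0.8900, 0.9055) = 0.9896
  → value = 0.9896
Under Gödel:
  q | p = max(a, b) on (0.85, 0.37) = 0.85
  s | (q | p) = max(a, b) on (0.89, 0.85) = 0.89
  → value = 0.8900
|0.9896 − 0.8900| = 0.100

0.100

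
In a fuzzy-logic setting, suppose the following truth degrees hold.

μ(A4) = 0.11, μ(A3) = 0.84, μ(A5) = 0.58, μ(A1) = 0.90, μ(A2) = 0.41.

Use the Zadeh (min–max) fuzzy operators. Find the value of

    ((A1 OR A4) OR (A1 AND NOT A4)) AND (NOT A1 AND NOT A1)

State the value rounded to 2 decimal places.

A1 OR A4 = max(a, b) on (0.90, 0.11) = 0.90
NOT A4 = 1 − 0.11 = 0.89
A1 AND NOT A4 = min(a, b) on (0.90, 0.89) = 0.89
(A1 OR A4) OR (A1 AND NOT A4) = max(a, b) on (0.90, 0.89) = 0.90
NOT A1 = 1 − 0.90 = 0.10
NOT A1 = 1 − 0.90 = 0.10
NOT A1 AND NOT A1 = min(a, b) on (0.10, 0.10) = 0.10
((A1 OR A4) OR (A1 AND NOT A4)) AND (NOT A1 AND NOT A1) = min(a, b) on (0.90, 0.10) = 0.10

0.10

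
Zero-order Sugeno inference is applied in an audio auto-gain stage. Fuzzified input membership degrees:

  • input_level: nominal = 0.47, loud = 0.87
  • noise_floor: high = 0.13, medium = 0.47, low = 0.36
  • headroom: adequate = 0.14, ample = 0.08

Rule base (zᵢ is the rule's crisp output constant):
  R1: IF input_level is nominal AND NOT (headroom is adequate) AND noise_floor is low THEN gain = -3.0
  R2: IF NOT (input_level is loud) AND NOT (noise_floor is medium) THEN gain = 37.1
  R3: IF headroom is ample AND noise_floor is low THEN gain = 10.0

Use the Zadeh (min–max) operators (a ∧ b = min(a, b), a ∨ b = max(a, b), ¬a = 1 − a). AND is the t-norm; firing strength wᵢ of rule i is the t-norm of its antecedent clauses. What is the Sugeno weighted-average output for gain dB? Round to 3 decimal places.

R1 (z=-3.0): nominal=0.47, ¬adequate=1−0.14=0.86, low=0.36; AND[min(a, b)] → w = 0.36
R2 (z=37.1): ¬loud=1−0.87=0.13, ¬medium=1−0.47=0.53; AND[min(a, b)] → w = 0.13
R3 (z=10.0): ample=0.08, low=0.36; AND[min(a, b)] → w = 0.08
Weighted average = (0.36·-3.0 + 0.13·37.1 + 0.08·10.0) / (0.36 + 0.13 + 0.08)
  = 4.5430 / 0.5700 = 7.970

7.970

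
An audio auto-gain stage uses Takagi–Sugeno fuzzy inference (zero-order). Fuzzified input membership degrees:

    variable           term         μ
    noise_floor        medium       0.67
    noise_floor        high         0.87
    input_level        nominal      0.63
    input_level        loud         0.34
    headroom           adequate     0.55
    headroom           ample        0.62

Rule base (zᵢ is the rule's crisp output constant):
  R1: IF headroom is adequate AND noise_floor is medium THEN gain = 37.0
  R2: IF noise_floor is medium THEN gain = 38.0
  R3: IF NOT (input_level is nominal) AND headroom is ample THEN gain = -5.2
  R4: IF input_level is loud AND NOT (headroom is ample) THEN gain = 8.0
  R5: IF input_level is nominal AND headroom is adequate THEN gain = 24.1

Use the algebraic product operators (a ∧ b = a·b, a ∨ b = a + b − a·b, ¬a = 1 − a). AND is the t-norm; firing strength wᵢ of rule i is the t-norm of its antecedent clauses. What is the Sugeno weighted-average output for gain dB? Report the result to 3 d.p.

27.120

R1 (z=37.0): adequate=0.55, medium=0.67; AND[a·b] → w = 0.3685
R2 (z=38.0): medium=0.67 → w = 0.6700
R3 (z=-5.2): ¬nominal=1−0.63=0.37, ample=0.62; AND[a·b] → w = 0.2294
R4 (z=8.0): loud=0.34, ¬ample=1−0.62=0.38; AND[a·b] → w = 0.1292
R5 (z=24.1): nominal=0.63, adequate=0.55; AND[a·b] → w = 0.3465
Weighted average = (0.3685·37.0 + 0.6700·38.0 + 0.2294·-5.2 + 0.1292·8.0 + 0.3465·24.1) / (0.3685 + 0.6700 + 0.2294 + 0.1292 + 0.3465)
  = 47.2859 / 1.7436 = 27.120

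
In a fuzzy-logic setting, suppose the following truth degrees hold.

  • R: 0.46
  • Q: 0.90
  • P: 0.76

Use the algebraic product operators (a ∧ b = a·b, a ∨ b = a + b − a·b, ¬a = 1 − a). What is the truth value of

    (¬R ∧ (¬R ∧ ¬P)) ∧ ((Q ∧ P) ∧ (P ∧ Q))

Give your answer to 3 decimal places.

¬R = 1 − 0.4600 = 0.5400
¬R = 1 − 0.4600 = 0.5400
¬P = 1 − 0.7600 = 0.2400
¬R ∧ ¬P = a·b on (0.5400, 0.2400) = 0.1296
¬R ∧ (¬R ∧ ¬P) = a·b on (0.5400, 0.1296) = 0.0700
Q ∧ P = a·b on (0.9000, 0.7600) = 0.6840
P ∧ Q = a·b on (0.7600, 0.9000) = 0.6840
(Q ∧ P) ∧ (P ∧ Q) = a·b on (0.6840, 0.6840) = 0.4679
(¬R ∧ (¬R ∧ ¬P)) ∧ ((Q ∧ P) ∧ (P ∧ Q)) = a·b on (0.0700, 0.4679) = 0.0327

0.033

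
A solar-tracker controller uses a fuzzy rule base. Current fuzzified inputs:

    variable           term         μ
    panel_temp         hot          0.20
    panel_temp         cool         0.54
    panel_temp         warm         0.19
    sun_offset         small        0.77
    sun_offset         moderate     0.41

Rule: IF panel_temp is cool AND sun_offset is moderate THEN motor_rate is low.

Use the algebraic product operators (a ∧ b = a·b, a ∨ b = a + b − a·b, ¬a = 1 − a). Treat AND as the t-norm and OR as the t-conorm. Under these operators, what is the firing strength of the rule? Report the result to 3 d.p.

0.221

firing strength: cool=0.54, moderate=0.41; AND[a·b] → w = 0.2214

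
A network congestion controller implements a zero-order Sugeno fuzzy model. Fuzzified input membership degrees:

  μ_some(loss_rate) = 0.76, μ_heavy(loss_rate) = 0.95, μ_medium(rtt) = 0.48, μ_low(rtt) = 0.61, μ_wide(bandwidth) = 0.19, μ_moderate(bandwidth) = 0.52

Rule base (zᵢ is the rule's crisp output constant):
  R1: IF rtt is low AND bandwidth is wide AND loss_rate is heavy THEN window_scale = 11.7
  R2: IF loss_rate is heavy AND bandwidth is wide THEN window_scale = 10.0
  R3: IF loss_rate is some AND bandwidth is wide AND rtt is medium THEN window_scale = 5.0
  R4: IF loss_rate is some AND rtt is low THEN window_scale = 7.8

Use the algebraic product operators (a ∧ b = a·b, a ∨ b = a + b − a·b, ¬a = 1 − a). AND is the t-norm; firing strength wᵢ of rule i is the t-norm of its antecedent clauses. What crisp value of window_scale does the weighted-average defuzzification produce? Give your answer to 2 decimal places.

8.57

R1 (z=11.7): low=0.61, wide=0.19, heavy=0.95; AND[a·b] → w = 0.1101
R2 (z=10.0): heavy=0.95, wide=0.19; AND[a·b] → w = 0.1805
R3 (z=5.0): some=0.76, wide=0.19, medium=0.48; AND[a·b] → w = 0.0693
R4 (z=7.8): some=0.76, low=0.61; AND[a·b] → w = 0.4636
Weighted average = (0.1101·11.7 + 0.1805·10.0 + 0.0693·5.0 + 0.4636·7.8) / (0.1101 + 0.1805 + 0.0693 + 0.4636)
  = 7.0559 / 0.8235 = 8.57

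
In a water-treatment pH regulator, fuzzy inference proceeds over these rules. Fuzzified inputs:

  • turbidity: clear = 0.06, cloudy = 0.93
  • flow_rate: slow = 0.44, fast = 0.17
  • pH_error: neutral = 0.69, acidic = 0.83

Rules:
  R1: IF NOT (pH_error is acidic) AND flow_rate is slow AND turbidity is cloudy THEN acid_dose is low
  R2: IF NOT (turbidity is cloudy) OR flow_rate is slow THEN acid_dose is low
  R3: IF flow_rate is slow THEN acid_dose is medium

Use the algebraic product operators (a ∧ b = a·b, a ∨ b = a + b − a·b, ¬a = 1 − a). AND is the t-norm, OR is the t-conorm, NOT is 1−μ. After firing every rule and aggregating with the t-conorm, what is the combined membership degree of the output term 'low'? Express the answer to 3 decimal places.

0.515

R1: ¬acidic=1−0.83=0.17, slow=0.44, cloudy=0.93; AND[a·b] → w = 0.0696
R2: ¬cloudy=1−0.93=0.07, slow=0.44; OR[a + b − a·b] → w = 0.4792
R3: slow=0.44 → w = 0.4400
Rules with consequent 'low': {R1, R2} → strengths 0.0696, 0.4792
Aggregate via t-conorm [a + b − a·b]: 0.5154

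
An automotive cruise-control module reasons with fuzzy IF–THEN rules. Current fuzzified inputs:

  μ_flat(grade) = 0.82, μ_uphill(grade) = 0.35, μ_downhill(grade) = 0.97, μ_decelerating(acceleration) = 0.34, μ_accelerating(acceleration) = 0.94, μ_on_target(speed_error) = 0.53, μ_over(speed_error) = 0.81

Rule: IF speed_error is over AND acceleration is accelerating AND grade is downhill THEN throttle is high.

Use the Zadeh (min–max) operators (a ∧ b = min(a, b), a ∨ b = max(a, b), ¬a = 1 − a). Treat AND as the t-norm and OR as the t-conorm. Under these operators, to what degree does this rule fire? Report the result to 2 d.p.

firing strength: over=0.81, accelerating=0.94, downhill=0.97; AND[min(a, b)] → w = 0.81

0.81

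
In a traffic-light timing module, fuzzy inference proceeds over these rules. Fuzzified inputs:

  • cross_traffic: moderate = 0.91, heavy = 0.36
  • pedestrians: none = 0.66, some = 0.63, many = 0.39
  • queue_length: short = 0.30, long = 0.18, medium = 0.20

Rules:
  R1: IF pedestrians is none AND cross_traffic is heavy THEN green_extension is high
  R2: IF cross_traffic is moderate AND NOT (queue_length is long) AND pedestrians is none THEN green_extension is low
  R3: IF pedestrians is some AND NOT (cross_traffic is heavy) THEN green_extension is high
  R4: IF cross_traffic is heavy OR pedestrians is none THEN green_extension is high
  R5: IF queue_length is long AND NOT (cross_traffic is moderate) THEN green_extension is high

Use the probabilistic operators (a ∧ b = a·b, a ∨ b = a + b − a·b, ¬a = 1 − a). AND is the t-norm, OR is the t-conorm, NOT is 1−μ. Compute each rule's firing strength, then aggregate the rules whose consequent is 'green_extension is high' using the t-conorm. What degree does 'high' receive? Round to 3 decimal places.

R1: none=0.66, heavy=0.36; AND[a·b] → w = 0.2376
R2: moderate=0.91, ¬long=1−0.18=0.82, none=0.66; AND[a·b] → w = 0.4925
R3: some=0.63, ¬heavy=1−0.36=0.64; AND[a·b] → w = 0.4032
R4: heavy=0.36, none=0.66; OR[a + b − a·b] → w = 0.7824
R5: long=0.18, ¬moderate=1−0.91=0.09; AND[a·b] → w = 0.0162
Rules with consequent 'high': {R1, R3, R4, R5} → strengths 0.2376, 0.4032, 0.7824, 0.0162
Aggregate via t-conorm [a + b − a·b]: 0.9026

0.903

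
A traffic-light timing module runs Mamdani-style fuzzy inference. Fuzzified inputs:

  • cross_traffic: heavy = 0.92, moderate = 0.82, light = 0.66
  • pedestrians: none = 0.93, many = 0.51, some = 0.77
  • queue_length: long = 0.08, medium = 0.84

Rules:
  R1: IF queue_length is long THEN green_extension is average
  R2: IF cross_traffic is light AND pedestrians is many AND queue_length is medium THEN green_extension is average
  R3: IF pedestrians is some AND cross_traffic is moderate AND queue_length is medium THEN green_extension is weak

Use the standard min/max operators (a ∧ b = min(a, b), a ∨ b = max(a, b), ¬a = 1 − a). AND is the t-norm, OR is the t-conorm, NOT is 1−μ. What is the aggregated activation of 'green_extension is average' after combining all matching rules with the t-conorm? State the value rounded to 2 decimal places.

R1: long=0.08 → w = 0.08
R2: light=0.66, many=0.51, medium=0.84; AND[min(a, b)] → w = 0.51
R3: some=0.77, moderate=0.82, medium=0.84; AND[min(a, b)] → w = 0.77
Rules with consequent 'average': {R1, R2} → strengths 0.08, 0.51
Aggregate via t-conorm [max(a, b)]: 0.51

0.51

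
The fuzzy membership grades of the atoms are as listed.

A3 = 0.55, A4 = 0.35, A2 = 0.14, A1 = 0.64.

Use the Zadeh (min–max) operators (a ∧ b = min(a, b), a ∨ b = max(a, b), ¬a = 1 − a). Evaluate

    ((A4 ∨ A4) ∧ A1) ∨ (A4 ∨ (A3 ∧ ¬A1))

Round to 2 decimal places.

0.36

A4 ∨ A4 = max(a, b) on (0.35, 0.35) = 0.35
(A4 ∨ A4) ∧ A1 = min(a, b) on (0.35, 0.64) = 0.35
¬A1 = 1 − 0.64 = 0.36
A3 ∧ ¬A1 = min(a, b) on (0.55, 0.36) = 0.36
A4 ∨ (A3 ∧ ¬A1) = max(a, b) on (0.35, 0.36) = 0.36
((A4 ∨ A4) ∧ A1) ∨ (A4 ∨ (A3 ∧ ¬A1)) = max(a, b) on (0.35, 0.36) = 0.36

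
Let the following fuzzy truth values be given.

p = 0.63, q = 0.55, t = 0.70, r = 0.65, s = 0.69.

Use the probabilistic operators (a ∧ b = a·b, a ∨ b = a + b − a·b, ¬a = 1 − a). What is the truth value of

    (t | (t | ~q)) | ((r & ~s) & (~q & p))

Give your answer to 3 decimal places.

0.953

~q = 1 − 0.5500 = 0.4500
t | ~q = a + b − a·b on (0.7000, 0.4500) = 0.8350
t | (t | ~q) = a + b − a·b on (0.7000, 0.8350) = 0.9505
~s = 1 − 0.6900 = 0.3100
r & ~s = a·b on (0.6500, 0.3100) = 0.2015
~q = 1 − 0.5500 = 0.4500
~q & p = a·b on (0.4500, 0.6300) = 0.2835
(r & ~s) & (~q & p) = a·b on (0.2015, 0.2835) = 0.0571
(t | (t | ~q)) | ((r & ~s) & (~q & p)) = a + b − a·b on (0.9505, 0.0571) = 0.9533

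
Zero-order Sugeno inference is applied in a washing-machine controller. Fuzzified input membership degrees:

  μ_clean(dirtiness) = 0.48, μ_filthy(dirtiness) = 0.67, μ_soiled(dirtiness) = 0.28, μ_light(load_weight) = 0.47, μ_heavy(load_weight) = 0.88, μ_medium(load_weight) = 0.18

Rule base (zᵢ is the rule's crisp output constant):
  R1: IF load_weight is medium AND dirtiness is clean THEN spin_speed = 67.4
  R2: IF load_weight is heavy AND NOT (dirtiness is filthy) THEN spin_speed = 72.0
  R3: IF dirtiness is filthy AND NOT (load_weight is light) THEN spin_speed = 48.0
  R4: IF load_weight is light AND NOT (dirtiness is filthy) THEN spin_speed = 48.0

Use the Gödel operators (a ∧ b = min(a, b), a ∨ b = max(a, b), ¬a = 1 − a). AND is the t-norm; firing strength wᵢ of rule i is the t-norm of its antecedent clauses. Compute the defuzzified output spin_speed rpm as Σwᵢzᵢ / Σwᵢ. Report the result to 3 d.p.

56.330

R1 (z=67.4): medium=0.18, clean=0.48; AND[min(a, b)] → w = 0.18
R2 (z=72.0): heavy=0.88, ¬filthy=1−0.67=0.33; AND[min(a, b)] → w = 0.33
R3 (z=48.0): filthy=0.67, ¬light=1−0.47=0.53; AND[min(a, b)] → w = 0.53
R4 (z=48.0): light=0.47, ¬filthy=1−0.67=0.33; AND[min(a, b)] → w = 0.33
Weighted average = (0.18·67.4 + 0.33·72.0 + 0.53·48.0 + 0.33·48.0) / (0.18 + 0.33 + 0.53 + 0.33)
  = 77.1720 / 1.3700 = 56.330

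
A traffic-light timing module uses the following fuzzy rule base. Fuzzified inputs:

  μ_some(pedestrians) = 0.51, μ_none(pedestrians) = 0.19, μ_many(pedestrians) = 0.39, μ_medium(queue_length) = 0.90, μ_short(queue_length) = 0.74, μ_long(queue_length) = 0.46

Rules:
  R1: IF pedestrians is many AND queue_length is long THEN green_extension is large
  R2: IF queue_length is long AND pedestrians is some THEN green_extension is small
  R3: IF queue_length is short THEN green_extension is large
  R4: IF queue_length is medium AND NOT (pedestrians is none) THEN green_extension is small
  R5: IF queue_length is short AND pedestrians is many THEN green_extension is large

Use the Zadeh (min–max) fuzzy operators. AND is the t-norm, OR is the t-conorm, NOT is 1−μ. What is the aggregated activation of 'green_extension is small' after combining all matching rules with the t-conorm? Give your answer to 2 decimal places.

0.81

R1: many=0.39, long=0.46; AND[min(a, b)] → w = 0.39
R2: long=0.46, some=0.51; AND[min(a, b)] → w = 0.46
R3: short=0.74 → w = 0.74
R4: medium=0.90, ¬none=1−0.19=0.81; AND[min(a, b)] → w = 0.81
R5: short=0.74, many=0.39; AND[min(a, b)] → w = 0.39
Rules with consequent 'small': {R2, R4} → strengths 0.46, 0.81
Aggregate via t-conorm [max(a, b)]: 0.81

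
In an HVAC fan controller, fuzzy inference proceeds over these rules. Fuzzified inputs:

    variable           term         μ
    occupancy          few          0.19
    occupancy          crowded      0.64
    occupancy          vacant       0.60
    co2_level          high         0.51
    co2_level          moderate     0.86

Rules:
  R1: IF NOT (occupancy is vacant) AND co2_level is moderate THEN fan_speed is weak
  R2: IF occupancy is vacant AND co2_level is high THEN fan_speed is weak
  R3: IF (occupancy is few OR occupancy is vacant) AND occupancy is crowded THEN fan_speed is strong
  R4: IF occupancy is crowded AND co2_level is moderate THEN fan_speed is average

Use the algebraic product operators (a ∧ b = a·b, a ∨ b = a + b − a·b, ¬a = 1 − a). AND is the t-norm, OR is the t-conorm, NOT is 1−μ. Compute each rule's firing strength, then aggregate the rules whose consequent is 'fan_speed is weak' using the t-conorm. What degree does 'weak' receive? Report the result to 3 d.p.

0.545

R1: ¬vacant=1−0.60=0.40, moderate=0.86; AND[a·b] → w = 0.3440
R2: vacant=0.60, high=0.51; AND[a·b] → w = 0.3060
R3: (few=0.19 OR vacant=0.60) = 0.6760; AND[a·b] with crowded=0.64 → w = 0.4326
R4: crowded=0.64, moderate=0.86; AND[a·b] → w = 0.5504
Rules with consequent 'weak': {R1, R2} → strengths 0.3440, 0.3060
Aggregate via t-conorm [a + b − a·b]: 0.5447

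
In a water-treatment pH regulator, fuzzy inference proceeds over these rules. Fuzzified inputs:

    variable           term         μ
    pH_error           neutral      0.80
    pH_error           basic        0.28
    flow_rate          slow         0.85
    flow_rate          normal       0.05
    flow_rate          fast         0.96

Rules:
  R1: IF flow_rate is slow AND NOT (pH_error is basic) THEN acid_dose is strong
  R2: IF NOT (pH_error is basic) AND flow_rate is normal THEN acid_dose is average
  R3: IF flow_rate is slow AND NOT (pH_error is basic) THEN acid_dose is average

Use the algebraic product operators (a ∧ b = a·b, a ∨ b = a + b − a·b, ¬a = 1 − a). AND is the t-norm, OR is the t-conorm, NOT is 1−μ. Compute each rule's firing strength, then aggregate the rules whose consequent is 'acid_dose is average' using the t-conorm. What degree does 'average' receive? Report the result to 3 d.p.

0.626

R1: slow=0.85, ¬basic=1−0.28=0.72; AND[a·b] → w = 0.6120
R2: ¬basic=1−0.28=0.72, normal=0.05; AND[a·b] → w = 0.0360
R3: slow=0.85, ¬basic=1−0.28=0.72; AND[a·b] → w = 0.6120
Rules with consequent 'average': {R2, R3} → strengths 0.0360, 0.6120
Aggregate via t-conorm [a + b − a·b]: 0.6260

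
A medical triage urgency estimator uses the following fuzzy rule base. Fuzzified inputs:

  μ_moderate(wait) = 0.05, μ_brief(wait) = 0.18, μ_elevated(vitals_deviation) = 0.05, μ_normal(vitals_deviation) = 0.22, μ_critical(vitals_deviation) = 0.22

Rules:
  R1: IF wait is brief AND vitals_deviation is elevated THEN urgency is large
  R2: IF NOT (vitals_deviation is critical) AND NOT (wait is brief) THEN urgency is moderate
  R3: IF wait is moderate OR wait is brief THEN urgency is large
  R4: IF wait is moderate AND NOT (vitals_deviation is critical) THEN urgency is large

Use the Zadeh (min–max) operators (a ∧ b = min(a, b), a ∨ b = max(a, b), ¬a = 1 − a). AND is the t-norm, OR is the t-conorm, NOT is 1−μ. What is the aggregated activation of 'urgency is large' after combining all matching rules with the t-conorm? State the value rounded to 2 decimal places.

0.18

R1: brief=0.18, elevated=0.05; AND[min(a, b)] → w = 0.05
R2: ¬critical=1−0.22=0.78, ¬brief=1−0.18=0.82; AND[min(a, b)] → w = 0.78
R3: moderate=0.05, brief=0.18; OR[max(a, b)] → w = 0.18
R4: moderate=0.05, ¬critical=1−0.22=0.78; AND[min(a, b)] → w = 0.05
Rules with consequent 'large': {R1, R3, R4} → strengths 0.05, 0.18, 0.05
Aggregate via t-conorm [max(a, b)]: 0.18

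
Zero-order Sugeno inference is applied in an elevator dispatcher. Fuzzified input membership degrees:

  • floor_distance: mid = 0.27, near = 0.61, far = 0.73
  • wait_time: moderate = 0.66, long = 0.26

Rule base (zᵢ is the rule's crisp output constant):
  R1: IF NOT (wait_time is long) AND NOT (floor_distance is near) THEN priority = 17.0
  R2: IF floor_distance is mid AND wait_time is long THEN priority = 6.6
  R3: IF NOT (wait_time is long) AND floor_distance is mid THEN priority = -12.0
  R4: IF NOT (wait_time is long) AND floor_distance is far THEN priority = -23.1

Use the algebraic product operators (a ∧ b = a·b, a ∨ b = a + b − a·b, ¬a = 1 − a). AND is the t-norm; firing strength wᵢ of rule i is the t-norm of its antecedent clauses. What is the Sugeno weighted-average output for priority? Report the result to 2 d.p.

-8.65

R1 (z=17.0): ¬long=1−0.26=0.74, ¬near=1−0.61=0.39; AND[a·b] → w = 0.2886
R2 (z=6.6): mid=0.27, long=0.26; AND[a·b] → w = 0.0702
R3 (z=-12.0): ¬long=1−0.26=0.74, mid=0.27; AND[a·b] → w = 0.1998
R4 (z=-23.1): ¬long=1−0.26=0.74, far=0.73; AND[a·b] → w = 0.5402
Weighted average = (0.2886·17.0 + 0.0702·6.6 + 0.1998·-12.0 + 0.5402·-23.1) / (0.2886 + 0.0702 + 0.1998 + 0.5402)
  = -9.5067 / 1.0988 = -8.65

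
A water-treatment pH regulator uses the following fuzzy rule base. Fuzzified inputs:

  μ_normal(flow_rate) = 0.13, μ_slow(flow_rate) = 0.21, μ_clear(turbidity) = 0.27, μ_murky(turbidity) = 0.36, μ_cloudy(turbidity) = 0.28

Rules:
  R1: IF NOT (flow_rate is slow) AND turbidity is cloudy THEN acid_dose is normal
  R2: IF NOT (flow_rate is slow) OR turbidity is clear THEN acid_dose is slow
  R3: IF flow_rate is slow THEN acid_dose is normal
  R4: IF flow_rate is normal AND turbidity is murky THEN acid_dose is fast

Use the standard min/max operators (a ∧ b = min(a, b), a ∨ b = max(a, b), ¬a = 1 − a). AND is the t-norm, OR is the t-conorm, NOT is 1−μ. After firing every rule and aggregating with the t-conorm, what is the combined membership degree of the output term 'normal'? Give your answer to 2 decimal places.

0.28

R1: ¬slow=1−0.21=0.79, cloudy=0.28; AND[min(a, b)] → w = 0.28
R2: ¬slow=1−0.21=0.79, clear=0.27; OR[max(a, b)] → w = 0.79
R3: slow=0.21 → w = 0.21
R4: normal=0.13, murky=0.36; AND[min(a, b)] → w = 0.13
Rules with consequent 'normal': {R1, R3} → strengths 0.28, 0.21
Aggregate via t-conorm [max(a, b)]: 0.28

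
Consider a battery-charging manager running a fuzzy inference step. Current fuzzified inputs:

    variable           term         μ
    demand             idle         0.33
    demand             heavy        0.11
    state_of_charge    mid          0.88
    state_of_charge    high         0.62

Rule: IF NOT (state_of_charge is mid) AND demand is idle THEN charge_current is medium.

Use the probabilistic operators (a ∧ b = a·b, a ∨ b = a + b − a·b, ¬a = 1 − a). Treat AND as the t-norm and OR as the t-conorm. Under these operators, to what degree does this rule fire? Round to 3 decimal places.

0.040

firing strength: ¬mid=1−0.88=0.12, idle=0.33; AND[a·b] → w = 0.0396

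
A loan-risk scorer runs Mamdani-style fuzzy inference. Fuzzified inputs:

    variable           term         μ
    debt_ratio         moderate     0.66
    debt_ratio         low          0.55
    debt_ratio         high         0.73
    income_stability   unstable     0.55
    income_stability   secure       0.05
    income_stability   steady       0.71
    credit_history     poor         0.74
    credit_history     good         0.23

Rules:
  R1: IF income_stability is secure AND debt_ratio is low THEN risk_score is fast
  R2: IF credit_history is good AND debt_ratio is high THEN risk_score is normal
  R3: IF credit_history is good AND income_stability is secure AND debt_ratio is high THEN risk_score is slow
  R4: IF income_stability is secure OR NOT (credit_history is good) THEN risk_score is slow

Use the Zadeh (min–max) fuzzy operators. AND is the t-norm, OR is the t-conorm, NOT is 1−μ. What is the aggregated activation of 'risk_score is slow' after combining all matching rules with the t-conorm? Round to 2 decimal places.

R1: secure=0.05, low=0.55; AND[min(a, b)] → w = 0.05
R2: good=0.23, high=0.73; AND[min(a, b)] → w = 0.23
R3: good=0.23, secure=0.05, high=0.73; AND[min(a, b)] → w = 0.05
R4: secure=0.05, ¬good=1−0.23=0.77; OR[max(a, b)] → w = 0.77
Rules with consequent 'slow': {R3, R4} → strengths 0.05, 0.77
Aggregate via t-conorm [max(a, b)]: 0.77

0.77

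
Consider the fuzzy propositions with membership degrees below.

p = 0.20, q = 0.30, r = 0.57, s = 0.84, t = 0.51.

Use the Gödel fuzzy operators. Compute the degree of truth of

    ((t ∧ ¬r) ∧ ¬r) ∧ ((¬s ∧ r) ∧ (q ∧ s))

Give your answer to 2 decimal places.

¬r = 1 − 0.57 = 0.43
t ∧ ¬r = min(a, b) on (0.51, 0.43) = 0.43
¬r = 1 − 0.57 = 0.43
(t ∧ ¬r) ∧ ¬r = min(a, b) on (0.43, 0.43) = 0.43
¬s = 1 − 0.84 = 0.16
¬s ∧ r = min(a, b) on (0.16, 0.57) = 0.16
q ∧ s = min(a, b) on (0.30, 0.84) = 0.30
(¬s ∧ r) ∧ (q ∧ s) = min(a, b) on (0.16, 0.30) = 0.16
((t ∧ ¬r) ∧ ¬r) ∧ ((¬s ∧ r) ∧ (q ∧ s)) = min(a, b) on (0.43, 0.16) = 0.16

0.16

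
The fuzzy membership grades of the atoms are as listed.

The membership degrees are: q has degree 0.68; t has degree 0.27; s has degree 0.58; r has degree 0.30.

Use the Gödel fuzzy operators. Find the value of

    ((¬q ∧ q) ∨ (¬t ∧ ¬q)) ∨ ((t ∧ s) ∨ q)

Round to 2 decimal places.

¬q = 1 − 0.68 = 0.32
¬q ∧ q = min(a, b) on (0.32, 0.68) = 0.32
¬t = 1 − 0.27 = 0.73
¬q = 1 − 0.68 = 0.32
¬t ∧ ¬q = min(a, b) on (0.73, 0.32) = 0.32
(¬q ∧ q) ∨ (¬t ∧ ¬q) = max(a, b) on (0.32, 0.32) = 0.32
t ∧ s = min(a, b) on (0.27, 0.58) = 0.27
(t ∧ s) ∨ q = max(a, b) on (0.27, 0.68) = 0.68
((¬q ∧ q) ∨ (¬t ∧ ¬q)) ∨ ((t ∧ s) ∨ q) = max(a, b) on (0.32, 0.68) = 0.68

0.68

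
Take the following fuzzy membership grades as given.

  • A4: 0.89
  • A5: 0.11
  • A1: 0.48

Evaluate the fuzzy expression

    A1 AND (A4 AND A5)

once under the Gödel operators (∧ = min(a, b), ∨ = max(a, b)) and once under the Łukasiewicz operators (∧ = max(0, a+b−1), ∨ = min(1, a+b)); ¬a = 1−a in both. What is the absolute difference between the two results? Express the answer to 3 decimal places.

0.110

Under Gödel:
  A4 AND A5 = min(a, b) on (0.89, 0.11) = 0.11
  A1 AND (A4 AND A5) = min(a, b) on (0.48, 0.11) = 0.11
  → value = 0.1100
Under Łukasiewicz:
  A4 AND A5 = max(0, a+b−1) on (0.89, 0.11) = 0.00
  A1 AND (A4 AND A5) = max(0, a+b−1) on (0.48, 0.00) = 0.00
  → value = 0.0000
|0.1100 − 0.0000| = 0.110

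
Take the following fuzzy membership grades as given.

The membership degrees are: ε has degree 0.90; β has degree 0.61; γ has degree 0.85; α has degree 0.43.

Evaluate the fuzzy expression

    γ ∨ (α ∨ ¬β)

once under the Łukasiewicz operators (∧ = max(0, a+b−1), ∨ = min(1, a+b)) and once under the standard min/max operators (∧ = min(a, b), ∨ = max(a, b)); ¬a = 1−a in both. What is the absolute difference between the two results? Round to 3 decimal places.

Under Łukasiewicz:
  ¬β = 1 − 0.61 = 0.39
  α ∨ ¬β = min(1, a+b) on (0.43, 0.39) = 0.82
  γ ∨ (α ∨ ¬β) = min(1, a+b) on (0.85, 0.82) = 1.00
  → value = 1.0000
Under standard min/max:
  ¬β = 1 − 0.61 = 0.39
  α ∨ ¬β = max(a, b) on (0.43, 0.39) = 0.43
  γ ∨ (α ∨ ¬β) = max(a, b) on (0.85, 0.43) = 0.85
  → value = 0.8500
|1.0000 − 0.8500| = 0.150

0.150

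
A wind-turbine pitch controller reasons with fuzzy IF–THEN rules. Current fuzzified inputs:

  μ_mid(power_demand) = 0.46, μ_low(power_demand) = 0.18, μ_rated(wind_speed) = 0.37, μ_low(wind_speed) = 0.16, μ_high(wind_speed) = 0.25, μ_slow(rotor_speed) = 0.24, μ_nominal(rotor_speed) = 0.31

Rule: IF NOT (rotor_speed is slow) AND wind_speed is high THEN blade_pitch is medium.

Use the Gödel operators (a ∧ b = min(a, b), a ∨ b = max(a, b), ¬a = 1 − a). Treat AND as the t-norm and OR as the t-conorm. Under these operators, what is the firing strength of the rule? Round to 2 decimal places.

firing strength: ¬slow=1−0.24=0.76, high=0.25; AND[min(a, b)] → w = 0.25

0.25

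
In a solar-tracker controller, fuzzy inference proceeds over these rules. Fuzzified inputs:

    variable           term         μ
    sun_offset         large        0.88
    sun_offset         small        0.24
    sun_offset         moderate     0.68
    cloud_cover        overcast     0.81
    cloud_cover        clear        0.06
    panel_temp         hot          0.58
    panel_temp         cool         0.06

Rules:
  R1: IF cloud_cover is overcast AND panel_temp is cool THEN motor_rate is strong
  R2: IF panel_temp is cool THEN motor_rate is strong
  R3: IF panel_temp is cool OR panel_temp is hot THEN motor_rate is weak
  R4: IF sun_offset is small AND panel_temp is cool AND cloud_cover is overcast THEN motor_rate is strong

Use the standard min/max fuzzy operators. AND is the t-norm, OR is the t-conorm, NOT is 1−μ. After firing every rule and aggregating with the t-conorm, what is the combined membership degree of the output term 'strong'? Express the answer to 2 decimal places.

0.06

R1: overcast=0.81, cool=0.06; AND[min(a, b)] → w = 0.06
R2: cool=0.06 → w = 0.06
R3: cool=0.06, hot=0.58; OR[max(a, b)] → w = 0.58
R4: small=0.24, cool=0.06, overcast=0.81; AND[min(a, b)] → w = 0.06
Rules with consequent 'strong': {R1, R2, R4} → strengths 0.06, 0.06, 0.06
Aggregate via t-conorm [max(a, b)]: 0.06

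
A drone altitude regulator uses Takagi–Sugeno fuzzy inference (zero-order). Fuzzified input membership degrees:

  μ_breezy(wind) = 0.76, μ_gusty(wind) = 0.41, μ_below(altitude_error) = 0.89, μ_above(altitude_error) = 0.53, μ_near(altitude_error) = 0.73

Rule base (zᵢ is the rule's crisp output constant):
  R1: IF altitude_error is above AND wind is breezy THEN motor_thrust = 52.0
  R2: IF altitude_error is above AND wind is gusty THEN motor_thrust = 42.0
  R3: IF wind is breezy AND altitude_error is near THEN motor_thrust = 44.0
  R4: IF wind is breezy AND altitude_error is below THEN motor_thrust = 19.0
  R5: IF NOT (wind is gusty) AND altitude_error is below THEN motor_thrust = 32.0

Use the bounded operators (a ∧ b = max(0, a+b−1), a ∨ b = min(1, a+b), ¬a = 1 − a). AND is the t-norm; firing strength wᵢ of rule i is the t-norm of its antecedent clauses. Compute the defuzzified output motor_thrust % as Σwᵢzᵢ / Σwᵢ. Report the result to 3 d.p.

33.691

R1 (z=52.0): above=0.53, breezy=0.76; AND[max(0, a+b−1)] → w = 0.29
R2 (z=42.0): above=0.53, gusty=0.41; AND[max(0, a+b−1)] → w = 0.00
R3 (z=44.0): breezy=0.76, near=0.73; AND[max(0, a+b−1)] → w = 0.49
R4 (z=19.0): breezy=0.76, below=0.89; AND[max(0, a+b−1)] → w = 0.65
R5 (z=32.0): ¬gusty=1−0.41=0.59, below=0.89; AND[max(0, a+b−1)] → w = 0.48
Weighted average = (0.29·52.0 + 0.00·42.0 + 0.49·44.0 + 0.65·19.0 + 0.48·32.0) / (0.29 + 0.00 + 0.49 + 0.65 + 0.48)
  = 64.3500 / 1.9100 = 33.691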